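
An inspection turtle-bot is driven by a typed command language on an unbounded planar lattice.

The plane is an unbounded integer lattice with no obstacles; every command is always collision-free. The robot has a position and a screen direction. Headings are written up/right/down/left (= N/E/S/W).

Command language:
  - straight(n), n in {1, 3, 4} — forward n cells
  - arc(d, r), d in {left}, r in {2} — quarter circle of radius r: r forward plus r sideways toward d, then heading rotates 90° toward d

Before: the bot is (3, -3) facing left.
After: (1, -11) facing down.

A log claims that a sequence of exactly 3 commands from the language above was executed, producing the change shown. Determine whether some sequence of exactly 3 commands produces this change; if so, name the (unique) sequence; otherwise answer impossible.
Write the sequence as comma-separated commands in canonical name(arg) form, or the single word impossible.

key: running straight(3) before arc(left, 2) would end elsewhere — order is forced
t0: (3, -3) facing left
[1] after arc(left, 2): (1, -5) facing down
[2] after straight(3): (1, -8) facing down
[3] after straight(3): (1, -11) facing down
no rival 3-sequence matches.

arc(left, 2), straight(3), straight(3)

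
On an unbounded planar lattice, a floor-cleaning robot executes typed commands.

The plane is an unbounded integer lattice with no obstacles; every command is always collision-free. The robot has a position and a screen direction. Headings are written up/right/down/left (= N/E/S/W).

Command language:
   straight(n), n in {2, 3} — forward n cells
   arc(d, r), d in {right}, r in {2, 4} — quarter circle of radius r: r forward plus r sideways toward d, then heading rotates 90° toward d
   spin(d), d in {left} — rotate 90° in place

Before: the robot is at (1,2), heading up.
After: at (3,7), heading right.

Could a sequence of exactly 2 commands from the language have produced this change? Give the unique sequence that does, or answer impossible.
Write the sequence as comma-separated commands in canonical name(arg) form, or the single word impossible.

straight(3), arc(right, 2)

key: running arc(right, 2) before straight(3) would end elsewhere — order is forced
begin: at (1,2), heading up
step 1 (straight(3)): at (1,5), heading up
step 2 (arc(right, 2)): at (3,7), heading right
all 25 alternatives checked — unique.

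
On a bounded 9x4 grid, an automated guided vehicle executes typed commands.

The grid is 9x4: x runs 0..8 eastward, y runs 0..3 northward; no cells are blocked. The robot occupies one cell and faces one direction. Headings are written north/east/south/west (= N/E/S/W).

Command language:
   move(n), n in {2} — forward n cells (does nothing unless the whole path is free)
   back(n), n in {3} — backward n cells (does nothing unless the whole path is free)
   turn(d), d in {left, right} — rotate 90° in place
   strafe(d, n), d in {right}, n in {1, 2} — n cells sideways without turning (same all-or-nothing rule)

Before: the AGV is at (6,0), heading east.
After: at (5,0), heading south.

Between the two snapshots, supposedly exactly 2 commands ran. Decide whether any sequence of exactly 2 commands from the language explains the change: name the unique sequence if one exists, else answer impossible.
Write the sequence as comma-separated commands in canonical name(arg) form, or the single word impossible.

turn(right), strafe(right, 1)

key: running strafe(right, 1) before turn(right) would end elsewhere — order is forced
begin: at (6,0), heading east
[1] after turn(right): at (6,0), heading south
[2] after strafe(right, 1): at (5,0), heading south
all 36 alternatives checked — unique.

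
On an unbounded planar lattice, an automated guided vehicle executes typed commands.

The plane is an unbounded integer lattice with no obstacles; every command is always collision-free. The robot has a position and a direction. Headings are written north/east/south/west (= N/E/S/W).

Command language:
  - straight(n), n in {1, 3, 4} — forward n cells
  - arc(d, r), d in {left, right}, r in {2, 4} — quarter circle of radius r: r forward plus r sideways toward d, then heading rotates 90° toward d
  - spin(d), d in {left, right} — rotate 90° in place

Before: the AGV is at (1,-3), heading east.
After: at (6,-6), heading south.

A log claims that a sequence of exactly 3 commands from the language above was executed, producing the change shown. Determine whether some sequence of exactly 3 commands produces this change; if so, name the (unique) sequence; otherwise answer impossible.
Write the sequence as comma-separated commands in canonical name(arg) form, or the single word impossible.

key: running straight(1) before straight(3) would end elsewhere — order is forced
t0: at (1,-3), heading east
t=1 straight(3) ⇒ at (4,-3), heading east
t=2 arc(right, 2) ⇒ at (6,-5), heading south
t=3 straight(1) ⇒ at (6,-6), heading south
no other 3-command option fits: unique.

straight(3), arc(right, 2), straight(1)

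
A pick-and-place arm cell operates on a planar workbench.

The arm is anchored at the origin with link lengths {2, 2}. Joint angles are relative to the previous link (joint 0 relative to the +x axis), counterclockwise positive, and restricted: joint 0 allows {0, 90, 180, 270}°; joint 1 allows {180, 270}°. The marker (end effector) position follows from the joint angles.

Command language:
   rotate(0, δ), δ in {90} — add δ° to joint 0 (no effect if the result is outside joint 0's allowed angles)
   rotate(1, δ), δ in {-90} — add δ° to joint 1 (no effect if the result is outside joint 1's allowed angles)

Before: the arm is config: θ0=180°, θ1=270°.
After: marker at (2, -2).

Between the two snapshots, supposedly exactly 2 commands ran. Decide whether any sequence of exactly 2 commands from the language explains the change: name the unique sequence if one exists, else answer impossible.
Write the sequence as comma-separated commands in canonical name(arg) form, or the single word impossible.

rotate(0, 90), rotate(0, 90)

begin: config: θ0=180°, θ1=270°
t=1 rotate(0, 90) ⇒ config: θ0=270°, θ1=270°
t=2 rotate(0, 90) ⇒ config: θ0=0°, θ1=270°
all 4 alternatives checked — unique.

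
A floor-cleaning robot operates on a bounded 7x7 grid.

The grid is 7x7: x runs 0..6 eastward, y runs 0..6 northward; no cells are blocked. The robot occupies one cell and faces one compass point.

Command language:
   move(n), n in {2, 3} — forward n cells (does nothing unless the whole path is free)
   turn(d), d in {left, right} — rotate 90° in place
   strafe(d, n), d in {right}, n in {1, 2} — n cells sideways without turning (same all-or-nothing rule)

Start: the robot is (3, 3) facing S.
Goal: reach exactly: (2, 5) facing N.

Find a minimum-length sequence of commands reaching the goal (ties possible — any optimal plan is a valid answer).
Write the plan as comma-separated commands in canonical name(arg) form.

strafe(right, 1), turn(right), strafe(right, 2), turn(right)

start: (3, 3) facing S
t=1 strafe(right, 1) ⇒ (2, 3) facing S
t=2 turn(right) ⇒ (2, 3) facing W
t=3 strafe(right, 2) ⇒ (2, 5) facing W
t=4 turn(right) ⇒ (2, 5) facing N
nothing shorter than 4 reaches the goal.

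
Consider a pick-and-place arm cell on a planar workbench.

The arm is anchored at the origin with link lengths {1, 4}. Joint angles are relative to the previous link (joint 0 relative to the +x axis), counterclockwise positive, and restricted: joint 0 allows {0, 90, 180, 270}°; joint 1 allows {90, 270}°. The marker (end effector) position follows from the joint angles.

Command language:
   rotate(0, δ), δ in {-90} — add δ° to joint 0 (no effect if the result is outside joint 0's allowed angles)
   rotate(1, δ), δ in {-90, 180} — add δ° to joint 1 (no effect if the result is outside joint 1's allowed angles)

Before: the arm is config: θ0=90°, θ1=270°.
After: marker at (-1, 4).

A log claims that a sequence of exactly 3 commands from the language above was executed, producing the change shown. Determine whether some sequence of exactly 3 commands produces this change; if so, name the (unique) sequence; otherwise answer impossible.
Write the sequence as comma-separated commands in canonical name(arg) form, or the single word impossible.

t0: config: θ0=90°, θ1=270°
t=1 rotate(0, -90) ⇒ config: θ0=0°, θ1=270°
t=2 rotate(0, -90) ⇒ config: θ0=270°, θ1=270°
t=3 rotate(0, -90) ⇒ config: θ0=180°, θ1=270°
all 27 alternatives checked — unique.

rotate(0, -90), rotate(0, -90), rotate(0, -90)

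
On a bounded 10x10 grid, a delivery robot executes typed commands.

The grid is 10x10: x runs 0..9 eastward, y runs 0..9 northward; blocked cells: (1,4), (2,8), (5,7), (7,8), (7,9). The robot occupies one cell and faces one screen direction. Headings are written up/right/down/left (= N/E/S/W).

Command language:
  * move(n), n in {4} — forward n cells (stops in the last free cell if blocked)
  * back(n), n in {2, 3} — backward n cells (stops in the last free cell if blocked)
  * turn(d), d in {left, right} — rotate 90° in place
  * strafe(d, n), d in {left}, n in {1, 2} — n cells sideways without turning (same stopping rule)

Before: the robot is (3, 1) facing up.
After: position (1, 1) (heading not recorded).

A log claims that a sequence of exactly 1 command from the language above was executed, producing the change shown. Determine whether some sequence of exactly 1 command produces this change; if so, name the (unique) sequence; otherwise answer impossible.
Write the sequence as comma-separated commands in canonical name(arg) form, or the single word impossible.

start: (3, 1) facing up
t=1 strafe(left, 2) ⇒ (1, 1) facing up
no rival 1-sequence matches.

strafe(left, 2)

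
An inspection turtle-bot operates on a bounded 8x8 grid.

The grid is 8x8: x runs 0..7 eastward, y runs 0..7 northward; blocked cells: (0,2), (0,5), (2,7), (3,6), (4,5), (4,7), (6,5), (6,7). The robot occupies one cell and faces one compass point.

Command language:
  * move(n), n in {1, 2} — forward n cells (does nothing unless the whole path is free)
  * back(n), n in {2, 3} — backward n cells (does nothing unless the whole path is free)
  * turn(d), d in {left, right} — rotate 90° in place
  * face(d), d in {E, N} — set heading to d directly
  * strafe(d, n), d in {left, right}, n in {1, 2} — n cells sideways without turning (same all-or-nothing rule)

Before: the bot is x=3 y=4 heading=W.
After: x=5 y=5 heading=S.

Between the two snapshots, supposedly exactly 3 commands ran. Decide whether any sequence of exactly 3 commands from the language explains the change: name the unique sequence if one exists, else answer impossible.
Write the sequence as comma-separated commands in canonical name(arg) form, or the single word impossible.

key: running turn(left) before back(2) would end elsewhere — order is forced
start: x=3 y=4 heading=W
t=1 back(2) ⇒ x=5 y=4 heading=W
t=2 strafe(right, 1) ⇒ x=5 y=5 heading=W
t=3 turn(left) ⇒ x=5 y=5 heading=S
uniquely the one of 1728 3-step routes that fits.

back(2), strafe(right, 1), turn(left)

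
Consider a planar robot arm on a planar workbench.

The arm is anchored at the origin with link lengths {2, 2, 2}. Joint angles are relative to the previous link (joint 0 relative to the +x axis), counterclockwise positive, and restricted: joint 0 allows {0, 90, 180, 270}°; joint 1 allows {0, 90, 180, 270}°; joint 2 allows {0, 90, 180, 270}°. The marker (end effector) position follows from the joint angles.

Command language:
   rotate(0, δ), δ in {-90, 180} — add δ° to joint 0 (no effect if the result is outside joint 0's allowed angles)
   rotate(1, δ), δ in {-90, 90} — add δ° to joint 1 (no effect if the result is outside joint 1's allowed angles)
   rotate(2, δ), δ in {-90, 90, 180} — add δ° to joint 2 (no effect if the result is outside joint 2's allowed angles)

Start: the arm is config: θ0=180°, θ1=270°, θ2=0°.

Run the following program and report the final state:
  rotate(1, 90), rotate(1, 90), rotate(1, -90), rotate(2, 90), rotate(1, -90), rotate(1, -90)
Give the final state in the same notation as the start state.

t0: config: θ0=180°, θ1=270°, θ2=0°
step 1 (rotate(1, 90)): config: θ0=180°, θ1=0°, θ2=0°
step 2 (rotate(1, 90)): config: θ0=180°, θ1=90°, θ2=0°
step 3 (rotate(1, -90)): config: θ0=180°, θ1=0°, θ2=0°
step 4 (rotate(2, 90)): config: θ0=180°, θ1=0°, θ2=90°
step 5 (rotate(1, -90)): config: θ0=180°, θ1=270°, θ2=90°
step 6 (rotate(1, -90)): config: θ0=180°, θ1=180°, θ2=90°

config: θ0=180°, θ1=180°, θ2=90°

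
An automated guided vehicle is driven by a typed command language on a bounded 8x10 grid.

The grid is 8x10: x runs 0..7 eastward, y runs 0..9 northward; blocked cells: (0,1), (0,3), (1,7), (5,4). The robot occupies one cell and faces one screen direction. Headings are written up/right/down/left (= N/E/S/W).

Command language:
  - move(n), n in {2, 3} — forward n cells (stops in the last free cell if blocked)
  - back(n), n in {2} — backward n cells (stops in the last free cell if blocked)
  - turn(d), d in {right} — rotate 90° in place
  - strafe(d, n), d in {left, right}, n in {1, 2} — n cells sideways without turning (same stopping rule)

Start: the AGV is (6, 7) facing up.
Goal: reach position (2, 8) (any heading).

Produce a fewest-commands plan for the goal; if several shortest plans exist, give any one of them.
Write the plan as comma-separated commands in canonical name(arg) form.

strafe(left, 2), strafe(left, 2), back(2), move(3)

t0: (6, 7) facing up
step 1 (strafe(left, 2)): (4, 7) facing up
step 2 (strafe(left, 2)): (2, 7) facing up
step 3 (back(2)): (2, 5) facing up
step 4 (move(3)): (2, 8) facing up
nothing shorter than 4 reaches the goal.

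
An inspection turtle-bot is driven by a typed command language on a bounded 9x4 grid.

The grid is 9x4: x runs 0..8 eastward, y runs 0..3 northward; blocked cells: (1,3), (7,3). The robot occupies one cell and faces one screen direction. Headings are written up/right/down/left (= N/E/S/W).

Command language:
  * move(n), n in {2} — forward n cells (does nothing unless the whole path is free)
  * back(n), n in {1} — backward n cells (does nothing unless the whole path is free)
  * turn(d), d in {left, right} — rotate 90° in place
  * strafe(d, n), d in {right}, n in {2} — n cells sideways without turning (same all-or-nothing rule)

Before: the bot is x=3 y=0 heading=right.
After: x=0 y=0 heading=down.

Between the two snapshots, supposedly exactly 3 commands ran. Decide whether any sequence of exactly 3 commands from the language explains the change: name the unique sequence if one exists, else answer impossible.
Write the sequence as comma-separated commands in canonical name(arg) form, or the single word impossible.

back(1), turn(right), strafe(right, 2)

key: position moved to (0,0) AND the heading swung to S — translation plus rotation needed
initial: x=3 y=0 heading=right
1. back(1) → x=2 y=0 heading=right
2. turn(right) → x=2 y=0 heading=down
3. strafe(right, 2) → x=0 y=0 heading=down
uniquely the one of 125 3-step routes that fits.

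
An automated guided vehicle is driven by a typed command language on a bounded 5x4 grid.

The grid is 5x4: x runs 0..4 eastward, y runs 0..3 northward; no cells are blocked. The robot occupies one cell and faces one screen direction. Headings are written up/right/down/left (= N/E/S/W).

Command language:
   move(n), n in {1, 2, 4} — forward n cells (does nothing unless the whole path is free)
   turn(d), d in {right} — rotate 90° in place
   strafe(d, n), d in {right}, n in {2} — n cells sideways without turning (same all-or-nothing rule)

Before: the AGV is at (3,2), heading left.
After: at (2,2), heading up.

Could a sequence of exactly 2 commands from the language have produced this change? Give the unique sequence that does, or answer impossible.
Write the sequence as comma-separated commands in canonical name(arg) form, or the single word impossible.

move(1), turn(right)

key: order matters: swapping move(1) and turn(right) lands elsewhere
from: at (3,2), heading left
t=1 move(1) ⇒ at (2,2), heading left
t=2 turn(right) ⇒ at (2,2), heading up
all 25 alternatives checked — unique.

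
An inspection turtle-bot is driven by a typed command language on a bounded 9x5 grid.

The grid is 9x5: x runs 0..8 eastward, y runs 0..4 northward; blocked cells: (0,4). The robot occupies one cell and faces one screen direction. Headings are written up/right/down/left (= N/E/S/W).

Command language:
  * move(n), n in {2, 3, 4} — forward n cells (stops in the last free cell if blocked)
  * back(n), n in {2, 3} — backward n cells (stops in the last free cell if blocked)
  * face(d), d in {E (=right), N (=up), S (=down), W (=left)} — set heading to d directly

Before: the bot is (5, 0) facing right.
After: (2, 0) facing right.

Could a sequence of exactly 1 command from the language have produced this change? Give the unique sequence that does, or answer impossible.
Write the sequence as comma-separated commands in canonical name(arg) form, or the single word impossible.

back(3)

key: still facing E — the one step turns nothing
initial: (5, 0) facing right
1. back(3) → (2, 0) facing right
uniquely the one of 9 1-step routes that fits.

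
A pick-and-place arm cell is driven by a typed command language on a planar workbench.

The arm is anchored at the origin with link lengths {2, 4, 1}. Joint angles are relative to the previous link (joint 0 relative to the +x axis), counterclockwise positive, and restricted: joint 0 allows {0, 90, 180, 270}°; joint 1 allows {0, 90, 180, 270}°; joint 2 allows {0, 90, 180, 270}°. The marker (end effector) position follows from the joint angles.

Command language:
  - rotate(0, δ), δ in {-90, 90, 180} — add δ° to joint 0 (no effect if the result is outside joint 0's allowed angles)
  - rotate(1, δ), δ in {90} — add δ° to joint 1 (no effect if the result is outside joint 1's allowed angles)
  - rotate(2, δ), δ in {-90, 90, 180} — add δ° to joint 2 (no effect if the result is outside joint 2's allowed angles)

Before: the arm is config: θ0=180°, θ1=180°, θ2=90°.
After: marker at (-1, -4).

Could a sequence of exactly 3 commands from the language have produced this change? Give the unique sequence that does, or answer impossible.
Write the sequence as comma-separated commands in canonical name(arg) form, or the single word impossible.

rotate(1, 90), rotate(1, 90), rotate(1, 90)

t0: config: θ0=180°, θ1=180°, θ2=90°
t=1 rotate(1, 90) ⇒ config: θ0=180°, θ1=270°, θ2=90°
t=2 rotate(1, 90) ⇒ config: θ0=180°, θ1=0°, θ2=90°
t=3 rotate(1, 90) ⇒ config: θ0=180°, θ1=90°, θ2=90°
uniquely the one of 343 3-step routes that fits.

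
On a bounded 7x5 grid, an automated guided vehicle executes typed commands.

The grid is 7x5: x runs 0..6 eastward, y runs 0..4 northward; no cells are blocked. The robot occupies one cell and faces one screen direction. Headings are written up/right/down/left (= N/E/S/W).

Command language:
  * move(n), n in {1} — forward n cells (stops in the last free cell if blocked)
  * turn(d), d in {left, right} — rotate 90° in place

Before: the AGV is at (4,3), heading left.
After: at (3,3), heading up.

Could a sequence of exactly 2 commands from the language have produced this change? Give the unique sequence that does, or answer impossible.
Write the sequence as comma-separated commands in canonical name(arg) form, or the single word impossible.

key: cell and facing (now N) both changed — the 2 commands mix motion and turning
t0: at (4,3), heading left
1. move(1) → at (3,3), heading left
2. turn(right) → at (3,3), heading up
no other 2-command option fits: unique.

move(1), turn(right)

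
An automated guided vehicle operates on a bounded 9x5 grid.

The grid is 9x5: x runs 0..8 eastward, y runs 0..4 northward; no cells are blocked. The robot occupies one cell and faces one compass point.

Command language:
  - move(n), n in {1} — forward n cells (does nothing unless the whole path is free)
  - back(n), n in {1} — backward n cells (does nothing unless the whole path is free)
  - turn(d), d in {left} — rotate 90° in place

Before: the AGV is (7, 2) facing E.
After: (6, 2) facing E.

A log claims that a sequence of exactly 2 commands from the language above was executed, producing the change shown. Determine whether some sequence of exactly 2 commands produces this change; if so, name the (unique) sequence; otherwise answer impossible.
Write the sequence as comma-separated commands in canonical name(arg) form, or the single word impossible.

impossible

no 2-step route produces this change.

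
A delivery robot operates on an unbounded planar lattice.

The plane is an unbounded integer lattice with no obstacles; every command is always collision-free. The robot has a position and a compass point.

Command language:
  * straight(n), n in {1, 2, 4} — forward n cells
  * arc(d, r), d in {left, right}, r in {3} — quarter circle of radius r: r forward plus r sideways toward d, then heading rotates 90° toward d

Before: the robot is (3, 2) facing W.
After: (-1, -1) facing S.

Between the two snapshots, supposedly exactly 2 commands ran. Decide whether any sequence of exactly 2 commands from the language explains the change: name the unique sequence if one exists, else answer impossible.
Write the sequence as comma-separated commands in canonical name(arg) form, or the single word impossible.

straight(1), arc(left, 3)

key: order matters: swapping straight(1) and arc(left, 3) lands elsewhere
initial: (3, 2) facing W
[1] after straight(1): (2, 2) facing W
[2] after arc(left, 3): (-1, -1) facing S
all 25 alternatives checked — unique.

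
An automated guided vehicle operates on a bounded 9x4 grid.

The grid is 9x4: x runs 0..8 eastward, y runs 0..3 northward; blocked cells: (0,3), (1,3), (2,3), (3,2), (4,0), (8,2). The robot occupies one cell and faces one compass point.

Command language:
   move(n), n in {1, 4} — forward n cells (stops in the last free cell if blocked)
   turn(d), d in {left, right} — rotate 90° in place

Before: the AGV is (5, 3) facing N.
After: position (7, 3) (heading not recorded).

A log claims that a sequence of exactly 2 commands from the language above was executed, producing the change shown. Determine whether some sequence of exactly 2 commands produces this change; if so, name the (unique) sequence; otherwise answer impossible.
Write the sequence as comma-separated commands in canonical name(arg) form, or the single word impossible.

every 2-command combo misses the target.

impossible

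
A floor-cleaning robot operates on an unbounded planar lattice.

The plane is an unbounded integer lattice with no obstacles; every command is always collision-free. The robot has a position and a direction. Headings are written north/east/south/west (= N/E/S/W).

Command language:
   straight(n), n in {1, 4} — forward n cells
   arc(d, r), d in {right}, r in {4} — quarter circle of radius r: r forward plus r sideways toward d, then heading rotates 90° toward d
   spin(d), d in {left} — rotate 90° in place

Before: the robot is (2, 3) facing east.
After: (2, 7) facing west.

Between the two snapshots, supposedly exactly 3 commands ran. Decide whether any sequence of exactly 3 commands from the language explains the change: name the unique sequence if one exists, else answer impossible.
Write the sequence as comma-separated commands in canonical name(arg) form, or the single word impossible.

spin(left), straight(4), spin(left)

key: position moved to (2,7) AND the heading swung to W — translation plus rotation needed
from: (2, 3) facing east
1. spin(left) → (2, 3) facing north
2. straight(4) → (2, 7) facing north
3. spin(left) → (2, 7) facing west
no rival 3-sequence matches.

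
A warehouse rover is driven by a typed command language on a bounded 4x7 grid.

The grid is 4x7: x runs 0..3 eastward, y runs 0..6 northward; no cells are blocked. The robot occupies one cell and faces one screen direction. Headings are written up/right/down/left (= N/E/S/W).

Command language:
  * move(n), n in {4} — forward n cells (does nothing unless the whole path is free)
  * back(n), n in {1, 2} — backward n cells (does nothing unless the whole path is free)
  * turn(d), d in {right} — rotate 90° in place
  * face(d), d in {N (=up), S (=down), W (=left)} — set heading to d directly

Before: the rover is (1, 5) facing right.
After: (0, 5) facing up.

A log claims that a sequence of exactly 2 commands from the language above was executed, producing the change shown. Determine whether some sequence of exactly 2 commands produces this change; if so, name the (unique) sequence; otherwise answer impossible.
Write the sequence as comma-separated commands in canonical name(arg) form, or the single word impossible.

key: order matters: swapping back(1) and face(N) lands elsewhere
begin: (1, 5) facing right
t=1 back(1) ⇒ (0, 5) facing right
t=2 face(N) ⇒ (0, 5) facing up
uniquely the one of 49 2-step routes that fits.

back(1), face(N)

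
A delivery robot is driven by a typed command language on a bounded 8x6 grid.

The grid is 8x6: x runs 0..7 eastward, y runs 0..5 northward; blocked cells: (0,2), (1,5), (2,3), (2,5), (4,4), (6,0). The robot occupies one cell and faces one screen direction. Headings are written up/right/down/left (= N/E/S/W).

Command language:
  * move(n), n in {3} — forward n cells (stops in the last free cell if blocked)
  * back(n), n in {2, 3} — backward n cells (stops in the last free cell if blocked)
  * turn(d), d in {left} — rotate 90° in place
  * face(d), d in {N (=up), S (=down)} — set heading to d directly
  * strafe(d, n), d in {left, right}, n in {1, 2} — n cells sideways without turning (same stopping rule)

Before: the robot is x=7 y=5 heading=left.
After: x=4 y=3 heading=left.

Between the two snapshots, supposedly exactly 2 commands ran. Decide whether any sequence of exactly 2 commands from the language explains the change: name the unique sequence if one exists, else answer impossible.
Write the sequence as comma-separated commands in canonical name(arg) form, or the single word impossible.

key: order matters: swapping strafe(left, 2) and move(3) lands elsewhere
from: x=7 y=5 heading=left
[1] after strafe(left, 2): x=7 y=3 heading=left
[2] after move(3): x=4 y=3 heading=left
uniquely the one of 100 2-step routes that fits.

strafe(left, 2), move(3)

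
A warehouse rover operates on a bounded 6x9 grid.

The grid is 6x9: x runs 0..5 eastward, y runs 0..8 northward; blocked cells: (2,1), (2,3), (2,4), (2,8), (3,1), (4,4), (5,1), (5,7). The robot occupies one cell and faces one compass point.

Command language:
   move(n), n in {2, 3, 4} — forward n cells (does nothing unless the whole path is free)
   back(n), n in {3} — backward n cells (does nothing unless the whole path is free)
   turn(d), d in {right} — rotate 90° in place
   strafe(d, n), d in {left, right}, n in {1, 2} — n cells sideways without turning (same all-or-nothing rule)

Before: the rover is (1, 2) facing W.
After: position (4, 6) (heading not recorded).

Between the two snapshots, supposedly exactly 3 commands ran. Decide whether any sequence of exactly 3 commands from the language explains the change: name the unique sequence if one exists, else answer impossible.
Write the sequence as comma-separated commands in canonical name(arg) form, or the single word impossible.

key: order matters: swapping strafe(right, 2) and back(3) lands elsewhere
t0: (1, 2) facing W
step 1 (strafe(right, 2)): (1, 4) facing W
step 2 (strafe(right, 2)): (1, 6) facing W
step 3 (back(3)): (4, 6) facing W
no rival 3-sequence matches.

strafe(right, 2), strafe(right, 2), back(3)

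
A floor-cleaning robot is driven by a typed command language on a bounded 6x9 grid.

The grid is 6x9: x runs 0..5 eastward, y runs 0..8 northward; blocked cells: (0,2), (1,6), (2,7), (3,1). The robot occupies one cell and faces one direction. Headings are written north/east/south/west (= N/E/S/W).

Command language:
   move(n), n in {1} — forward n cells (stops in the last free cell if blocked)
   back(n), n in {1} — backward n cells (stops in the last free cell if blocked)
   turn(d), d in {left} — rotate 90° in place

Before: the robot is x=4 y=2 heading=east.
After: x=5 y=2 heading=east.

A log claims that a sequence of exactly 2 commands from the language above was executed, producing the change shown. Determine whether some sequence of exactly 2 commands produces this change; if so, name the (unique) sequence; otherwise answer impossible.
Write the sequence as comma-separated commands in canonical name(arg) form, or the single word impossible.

key: the second move(1) runs into the grid edge before its full distance
from: x=4 y=2 heading=east
step 1 (move(1)): x=5 y=2 heading=east
step 2 (move(1)): x=5 y=2 heading=east
no rival 2-sequence matches.

move(1), move(1)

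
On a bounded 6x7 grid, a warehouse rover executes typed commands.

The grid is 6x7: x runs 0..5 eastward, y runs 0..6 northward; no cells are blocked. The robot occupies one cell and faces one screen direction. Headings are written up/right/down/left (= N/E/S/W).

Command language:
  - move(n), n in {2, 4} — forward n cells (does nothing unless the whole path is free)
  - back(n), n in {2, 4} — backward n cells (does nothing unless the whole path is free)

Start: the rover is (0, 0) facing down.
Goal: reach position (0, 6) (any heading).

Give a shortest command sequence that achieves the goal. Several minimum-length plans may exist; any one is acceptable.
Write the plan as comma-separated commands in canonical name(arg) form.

t0: (0, 0) facing down
t=1 back(2) ⇒ (0, 2) facing down
t=2 back(4) ⇒ (0, 6) facing down
nothing shorter than 2 reaches the goal.

back(2), back(4)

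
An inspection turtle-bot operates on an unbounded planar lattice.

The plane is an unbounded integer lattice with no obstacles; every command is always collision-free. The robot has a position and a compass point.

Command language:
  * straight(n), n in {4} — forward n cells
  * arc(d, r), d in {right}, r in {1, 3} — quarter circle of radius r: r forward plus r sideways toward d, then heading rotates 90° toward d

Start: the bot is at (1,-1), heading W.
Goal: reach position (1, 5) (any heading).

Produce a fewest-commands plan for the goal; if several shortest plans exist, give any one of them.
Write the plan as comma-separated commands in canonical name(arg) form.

start: at (1,-1), heading W
t=1 arc(right, 3) ⇒ at (-2,2), heading N
t=2 arc(right, 3) ⇒ at (1,5), heading E
no 1-step plan works, so 2 is optimal.

arc(right, 3), arc(right, 3)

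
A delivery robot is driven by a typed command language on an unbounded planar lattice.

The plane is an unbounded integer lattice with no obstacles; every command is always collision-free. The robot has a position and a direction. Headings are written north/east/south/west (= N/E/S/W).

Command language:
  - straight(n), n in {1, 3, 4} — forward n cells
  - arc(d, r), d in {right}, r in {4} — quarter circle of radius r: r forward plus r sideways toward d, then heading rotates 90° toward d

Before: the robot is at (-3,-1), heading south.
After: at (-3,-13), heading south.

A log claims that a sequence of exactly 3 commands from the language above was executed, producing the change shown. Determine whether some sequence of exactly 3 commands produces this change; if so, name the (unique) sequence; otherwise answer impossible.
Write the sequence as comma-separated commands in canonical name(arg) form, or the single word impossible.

key: still facing S at the end — nothing in the sequence rotates
start: at (-3,-1), heading south
1. straight(4) → at (-3,-5), heading south
2. straight(4) → at (-3,-9), heading south
3. straight(4) → at (-3,-13), heading south
no other 3-command option fits: unique.

straight(4), straight(4), straight(4)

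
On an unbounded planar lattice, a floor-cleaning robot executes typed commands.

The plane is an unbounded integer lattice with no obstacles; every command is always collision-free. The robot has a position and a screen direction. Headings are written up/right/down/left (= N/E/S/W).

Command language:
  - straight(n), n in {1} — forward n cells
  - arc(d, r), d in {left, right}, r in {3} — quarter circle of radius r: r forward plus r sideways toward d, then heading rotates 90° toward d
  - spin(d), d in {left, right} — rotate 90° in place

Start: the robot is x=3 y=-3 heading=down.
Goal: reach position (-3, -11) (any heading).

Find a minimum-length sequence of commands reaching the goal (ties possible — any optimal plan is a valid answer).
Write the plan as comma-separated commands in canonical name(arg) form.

straight(1), straight(1), arc(right, 3), arc(left, 3)

t0: x=3 y=-3 heading=down
[1] after straight(1): x=3 y=-4 heading=down
[2] after straight(1): x=3 y=-5 heading=down
[3] after arc(right, 3): x=0 y=-8 heading=left
[4] after arc(left, 3): x=-3 y=-11 heading=down
minimal: 4 command(s), checked below 4.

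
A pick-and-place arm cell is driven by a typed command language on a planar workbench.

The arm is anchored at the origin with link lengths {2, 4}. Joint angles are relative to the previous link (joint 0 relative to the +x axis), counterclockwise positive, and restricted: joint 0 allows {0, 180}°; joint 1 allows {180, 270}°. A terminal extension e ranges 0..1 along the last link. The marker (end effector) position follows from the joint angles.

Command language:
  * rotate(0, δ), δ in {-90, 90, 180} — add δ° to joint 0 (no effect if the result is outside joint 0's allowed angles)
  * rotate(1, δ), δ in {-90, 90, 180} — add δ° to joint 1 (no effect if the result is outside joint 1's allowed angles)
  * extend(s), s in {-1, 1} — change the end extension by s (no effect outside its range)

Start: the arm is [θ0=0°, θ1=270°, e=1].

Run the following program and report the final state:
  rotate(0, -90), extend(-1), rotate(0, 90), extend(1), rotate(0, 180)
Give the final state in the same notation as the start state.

t0: [θ0=0°, θ1=270°, e=1]
t=1 rotate(0, -90) ⇒ [θ0=0°, θ1=270°, e=1]
t=2 extend(-1) ⇒ [θ0=0°, θ1=270°, e=0]
t=3 rotate(0, 90) ⇒ [θ0=0°, θ1=270°, e=0]
t=4 extend(1) ⇒ [θ0=0°, θ1=270°, e=1]
t=5 rotate(0, 180) ⇒ [θ0=180°, θ1=270°, e=1]

[θ0=180°, θ1=270°, e=1]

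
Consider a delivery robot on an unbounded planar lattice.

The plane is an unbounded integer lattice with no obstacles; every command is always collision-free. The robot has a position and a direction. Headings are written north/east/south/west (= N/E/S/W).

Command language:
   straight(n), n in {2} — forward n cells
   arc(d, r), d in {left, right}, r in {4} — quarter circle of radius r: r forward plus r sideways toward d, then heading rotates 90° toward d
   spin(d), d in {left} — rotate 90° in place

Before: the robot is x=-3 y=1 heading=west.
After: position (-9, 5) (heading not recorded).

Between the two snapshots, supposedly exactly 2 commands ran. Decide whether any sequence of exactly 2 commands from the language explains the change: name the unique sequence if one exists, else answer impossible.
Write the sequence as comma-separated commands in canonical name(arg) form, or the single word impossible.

straight(2), arc(right, 4)

key: order matters: swapping straight(2) and arc(right, 4) lands elsewhere
start: x=-3 y=1 heading=west
t=1 straight(2) ⇒ x=-5 y=1 heading=west
t=2 arc(right, 4) ⇒ x=-9 y=5 heading=north
no rival 2-sequence matches.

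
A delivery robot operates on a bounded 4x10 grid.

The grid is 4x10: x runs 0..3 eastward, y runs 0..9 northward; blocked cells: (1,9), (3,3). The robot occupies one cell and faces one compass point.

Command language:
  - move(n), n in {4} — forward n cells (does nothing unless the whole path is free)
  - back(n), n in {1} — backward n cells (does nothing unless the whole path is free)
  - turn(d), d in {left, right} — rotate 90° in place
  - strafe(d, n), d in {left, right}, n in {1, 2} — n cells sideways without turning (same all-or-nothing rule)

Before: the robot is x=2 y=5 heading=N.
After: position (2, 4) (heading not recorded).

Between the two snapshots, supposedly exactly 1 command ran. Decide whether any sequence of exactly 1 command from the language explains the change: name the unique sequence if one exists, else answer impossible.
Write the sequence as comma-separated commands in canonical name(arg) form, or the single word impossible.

initial: x=2 y=5 heading=N
t=1 back(1) ⇒ x=2 y=4 heading=N
no other 1-command option fits: unique.

back(1)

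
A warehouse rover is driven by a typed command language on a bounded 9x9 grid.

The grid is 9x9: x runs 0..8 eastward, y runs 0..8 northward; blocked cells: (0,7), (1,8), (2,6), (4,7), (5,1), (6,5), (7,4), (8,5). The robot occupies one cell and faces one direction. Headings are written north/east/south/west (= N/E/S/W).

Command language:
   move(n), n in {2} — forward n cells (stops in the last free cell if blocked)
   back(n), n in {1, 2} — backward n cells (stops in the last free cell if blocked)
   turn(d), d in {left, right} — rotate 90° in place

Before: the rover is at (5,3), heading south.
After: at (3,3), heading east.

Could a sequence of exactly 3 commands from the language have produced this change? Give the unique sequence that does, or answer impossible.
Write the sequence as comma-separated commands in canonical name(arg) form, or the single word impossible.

turn(left), back(1), back(1)

key: position moved to (3,3) AND the heading swung to E — translation plus rotation needed
t0: at (5,3), heading south
step 1 (turn(left)): at (5,3), heading east
step 2 (back(1)): at (4,3), heading east
step 3 (back(1)): at (3,3), heading east
all 125 alternatives checked — unique.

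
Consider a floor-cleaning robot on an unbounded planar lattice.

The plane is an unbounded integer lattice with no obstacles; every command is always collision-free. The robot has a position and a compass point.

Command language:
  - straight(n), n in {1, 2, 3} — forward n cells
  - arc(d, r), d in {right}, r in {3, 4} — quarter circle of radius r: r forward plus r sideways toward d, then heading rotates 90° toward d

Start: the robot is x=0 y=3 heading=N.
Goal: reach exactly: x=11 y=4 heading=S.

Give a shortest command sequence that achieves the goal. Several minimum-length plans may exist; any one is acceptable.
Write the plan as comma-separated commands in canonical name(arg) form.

arc(right, 4), straight(1), straight(3), arc(right, 3)

from: x=0 y=3 heading=N
step 1 (arc(right, 4)): x=4 y=7 heading=E
step 2 (straight(1)): x=5 y=7 heading=E
step 3 (straight(3)): x=8 y=7 heading=E
step 4 (arc(right, 3)): x=11 y=4 heading=S
minimal: 4 command(s), checked below 4.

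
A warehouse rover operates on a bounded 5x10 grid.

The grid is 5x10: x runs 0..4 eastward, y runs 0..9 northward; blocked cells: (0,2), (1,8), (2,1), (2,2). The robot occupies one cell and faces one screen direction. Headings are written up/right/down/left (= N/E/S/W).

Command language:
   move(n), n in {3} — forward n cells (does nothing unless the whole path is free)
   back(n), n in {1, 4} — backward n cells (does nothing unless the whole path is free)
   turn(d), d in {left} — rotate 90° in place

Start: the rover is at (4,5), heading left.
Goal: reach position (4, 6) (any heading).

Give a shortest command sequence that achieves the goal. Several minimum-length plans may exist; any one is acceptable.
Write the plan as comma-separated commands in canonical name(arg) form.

begin: at (4,5), heading left
1. turn(left) → at (4,5), heading down
2. back(1) → at (4,6), heading down
shorter routes all fall short; 2 is best.

turn(left), back(1)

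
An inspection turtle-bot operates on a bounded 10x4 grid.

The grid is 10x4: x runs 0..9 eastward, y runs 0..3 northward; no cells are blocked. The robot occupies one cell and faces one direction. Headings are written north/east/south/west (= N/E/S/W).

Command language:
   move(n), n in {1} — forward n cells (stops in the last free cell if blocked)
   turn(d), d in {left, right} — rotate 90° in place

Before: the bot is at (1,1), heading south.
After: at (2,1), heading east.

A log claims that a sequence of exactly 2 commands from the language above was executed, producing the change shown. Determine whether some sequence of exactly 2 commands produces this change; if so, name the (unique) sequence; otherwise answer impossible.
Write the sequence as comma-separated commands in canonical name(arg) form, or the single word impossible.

key: cell and facing (now E) both changed — the 2 commands mix motion and turning
start: at (1,1), heading south
step 1 (turn(left)): at (1,1), heading east
step 2 (move(1)): at (2,1), heading east
uniquely the one of 9 2-step routes that fits.

turn(left), move(1)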